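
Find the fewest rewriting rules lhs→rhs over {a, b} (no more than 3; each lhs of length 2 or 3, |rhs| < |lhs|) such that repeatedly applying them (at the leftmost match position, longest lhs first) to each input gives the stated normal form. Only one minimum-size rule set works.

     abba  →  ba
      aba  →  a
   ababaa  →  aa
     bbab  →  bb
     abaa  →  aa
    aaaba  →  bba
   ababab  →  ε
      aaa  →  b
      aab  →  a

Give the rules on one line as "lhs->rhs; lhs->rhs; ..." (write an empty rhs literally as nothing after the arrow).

aaa->b; ab->

  | abba => ba
  | aba => a
  | ababaa => abaa => aa
  | bbab => bb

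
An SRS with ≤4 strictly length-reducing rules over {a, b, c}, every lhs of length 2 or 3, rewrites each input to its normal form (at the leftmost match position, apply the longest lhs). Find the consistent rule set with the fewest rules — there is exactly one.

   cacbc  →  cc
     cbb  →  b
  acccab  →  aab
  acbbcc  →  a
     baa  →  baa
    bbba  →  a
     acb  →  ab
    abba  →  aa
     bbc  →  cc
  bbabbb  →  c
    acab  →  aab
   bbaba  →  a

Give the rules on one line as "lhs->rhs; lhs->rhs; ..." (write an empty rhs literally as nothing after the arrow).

ac->a; bb->c; ca->c; cb->

  | cacbc => ccbc => cc
  | cbb => b
  | acccab => accab => acab => aab
  | acbbcc => abbcc => accc => acc => ac => a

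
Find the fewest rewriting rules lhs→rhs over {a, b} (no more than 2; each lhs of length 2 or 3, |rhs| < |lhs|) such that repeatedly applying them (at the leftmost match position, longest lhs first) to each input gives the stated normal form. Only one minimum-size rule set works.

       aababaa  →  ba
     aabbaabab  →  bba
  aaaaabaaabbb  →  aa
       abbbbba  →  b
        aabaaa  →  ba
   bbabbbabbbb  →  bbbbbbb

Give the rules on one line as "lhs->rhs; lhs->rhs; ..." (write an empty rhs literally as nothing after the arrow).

  | aababaa => abbaa => abaa => ba
  | aabbaabab => aabaabab => ababab => bbab => bba
  | aaaaabaaabbb => aaaabaabbb => aaababbb => aabbbb => aabbb => aabb => aab => aa
  | abbbbba => abbbba => abbba => abba => aba => b

ab->a; aba->b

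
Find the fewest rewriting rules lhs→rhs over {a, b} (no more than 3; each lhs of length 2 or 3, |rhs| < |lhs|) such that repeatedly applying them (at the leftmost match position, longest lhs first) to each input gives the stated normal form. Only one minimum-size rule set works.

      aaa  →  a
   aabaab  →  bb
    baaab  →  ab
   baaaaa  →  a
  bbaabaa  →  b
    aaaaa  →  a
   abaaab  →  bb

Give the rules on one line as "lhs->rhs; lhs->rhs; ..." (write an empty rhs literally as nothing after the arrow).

aa->b; ba->a

  | aaa => ba => a
  | aabaab => bbaab => baab => aab => bb
  | baaab => aaab => bab => ab
  | baaaaa => aaaaa => baaa => aaa => ba => a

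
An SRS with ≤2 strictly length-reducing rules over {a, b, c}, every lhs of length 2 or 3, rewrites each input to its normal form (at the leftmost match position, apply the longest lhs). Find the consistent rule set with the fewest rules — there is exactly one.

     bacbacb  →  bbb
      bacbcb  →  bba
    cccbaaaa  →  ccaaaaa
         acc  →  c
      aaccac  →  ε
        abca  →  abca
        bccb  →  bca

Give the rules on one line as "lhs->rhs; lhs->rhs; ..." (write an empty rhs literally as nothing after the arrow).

  | bacbacb => bbacb => bbb
  | bacbcb => bbcb => bba
  | cccbaaaa => ccaaaaa
  | acc => c

ac->; cb->a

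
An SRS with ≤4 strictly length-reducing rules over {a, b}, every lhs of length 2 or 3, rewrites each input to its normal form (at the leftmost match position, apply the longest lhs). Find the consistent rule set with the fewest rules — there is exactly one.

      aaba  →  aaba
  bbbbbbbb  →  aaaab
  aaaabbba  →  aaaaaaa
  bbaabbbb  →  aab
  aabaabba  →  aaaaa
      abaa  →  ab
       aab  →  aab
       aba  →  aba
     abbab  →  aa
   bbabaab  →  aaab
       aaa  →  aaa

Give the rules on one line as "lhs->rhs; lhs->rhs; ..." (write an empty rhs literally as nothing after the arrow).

  | aaba
  | bbbbbbbb => aabbbbb => aaaabb => aaaab
  | aaaabbba => aaaaaaa
  | bbaabbbb => baabbbb => bbbbb => aabb => aab

baa->b; bab->a; bb->b; bbb->aa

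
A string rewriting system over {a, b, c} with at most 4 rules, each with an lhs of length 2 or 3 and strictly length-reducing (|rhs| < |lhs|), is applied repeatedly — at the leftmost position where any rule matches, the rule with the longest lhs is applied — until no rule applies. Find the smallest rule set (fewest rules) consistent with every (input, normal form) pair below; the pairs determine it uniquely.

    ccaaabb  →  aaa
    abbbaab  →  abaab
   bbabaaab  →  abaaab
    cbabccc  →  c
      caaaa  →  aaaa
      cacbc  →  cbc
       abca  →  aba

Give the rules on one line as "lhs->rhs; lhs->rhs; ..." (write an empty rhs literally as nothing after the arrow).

  | ccaaabb => caaabb => aaabb => aaa
  | abbbaab => abaab
  | bbabaaab => abaaab
  | cbabccc => cbaacc => cbacc => cbcc => cac => ac => c

ac->c; bb->; bcc->ac; ca->a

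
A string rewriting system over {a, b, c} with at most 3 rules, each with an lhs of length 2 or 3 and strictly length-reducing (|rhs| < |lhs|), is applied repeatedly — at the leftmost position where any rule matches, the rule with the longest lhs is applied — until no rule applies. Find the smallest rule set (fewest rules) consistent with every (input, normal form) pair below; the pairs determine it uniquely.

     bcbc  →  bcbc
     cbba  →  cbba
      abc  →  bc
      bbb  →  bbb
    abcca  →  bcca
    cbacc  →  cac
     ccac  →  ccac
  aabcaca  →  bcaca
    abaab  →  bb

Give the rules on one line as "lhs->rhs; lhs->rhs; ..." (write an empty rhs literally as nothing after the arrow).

  | bcbc
  | cbba
  | abc => bc
  | bbb

ab->b; bac->a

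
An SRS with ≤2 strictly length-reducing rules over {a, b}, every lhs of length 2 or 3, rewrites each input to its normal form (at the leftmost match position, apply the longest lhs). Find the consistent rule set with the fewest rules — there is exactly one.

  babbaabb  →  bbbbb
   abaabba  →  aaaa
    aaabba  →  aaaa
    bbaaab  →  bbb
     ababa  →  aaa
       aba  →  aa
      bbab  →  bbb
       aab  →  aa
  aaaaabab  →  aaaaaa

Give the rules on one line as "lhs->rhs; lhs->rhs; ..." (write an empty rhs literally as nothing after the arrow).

  | babbaabb => bbbaabb => bbbabb => bbbbb
  | abaabba => aaabba => aaaba => aaaa
  | aaabba => aaaba => aaaa
  | bbaaab => bbaab => bbab => bbb

ab->a; ba->b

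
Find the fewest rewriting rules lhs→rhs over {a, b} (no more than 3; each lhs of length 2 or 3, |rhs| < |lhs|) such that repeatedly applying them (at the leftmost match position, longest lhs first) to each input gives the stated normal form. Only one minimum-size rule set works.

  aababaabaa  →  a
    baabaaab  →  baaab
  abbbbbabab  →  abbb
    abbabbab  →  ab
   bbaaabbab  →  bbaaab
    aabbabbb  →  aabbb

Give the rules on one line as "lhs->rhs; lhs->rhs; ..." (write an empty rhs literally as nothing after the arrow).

  | aababaabaa => abaabaa => abaa => a
  | baabaaab => baaab
  | abbbbbabab => abbbbab => abbb
  | abbabbab => abbab => ab

aba->; bab->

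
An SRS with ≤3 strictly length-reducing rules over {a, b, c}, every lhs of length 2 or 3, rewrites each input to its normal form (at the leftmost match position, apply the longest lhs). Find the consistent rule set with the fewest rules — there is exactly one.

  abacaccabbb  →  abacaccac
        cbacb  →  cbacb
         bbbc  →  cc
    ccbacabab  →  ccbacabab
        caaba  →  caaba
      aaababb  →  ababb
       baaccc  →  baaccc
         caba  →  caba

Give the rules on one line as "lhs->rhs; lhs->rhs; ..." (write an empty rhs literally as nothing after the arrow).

  | abacaccabbb => abacaccac
  | cbacb
  | bbbc => cc
  | ccbacabab

aaa->a; bbb->c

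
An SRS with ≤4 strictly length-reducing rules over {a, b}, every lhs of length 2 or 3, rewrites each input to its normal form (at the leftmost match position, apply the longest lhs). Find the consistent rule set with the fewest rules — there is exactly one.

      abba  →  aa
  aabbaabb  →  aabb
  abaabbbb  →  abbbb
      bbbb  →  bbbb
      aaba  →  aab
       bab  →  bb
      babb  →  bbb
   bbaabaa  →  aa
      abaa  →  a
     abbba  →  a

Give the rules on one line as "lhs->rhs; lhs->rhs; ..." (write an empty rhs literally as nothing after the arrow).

aaa->aa; ba->b; baa->; bba->aa

  | abba => aaa => aa
  | aabbaabb => aaaaabb => aaaabb => aaabb => aabb
  | abaabbbb => abbbb
  | bbbb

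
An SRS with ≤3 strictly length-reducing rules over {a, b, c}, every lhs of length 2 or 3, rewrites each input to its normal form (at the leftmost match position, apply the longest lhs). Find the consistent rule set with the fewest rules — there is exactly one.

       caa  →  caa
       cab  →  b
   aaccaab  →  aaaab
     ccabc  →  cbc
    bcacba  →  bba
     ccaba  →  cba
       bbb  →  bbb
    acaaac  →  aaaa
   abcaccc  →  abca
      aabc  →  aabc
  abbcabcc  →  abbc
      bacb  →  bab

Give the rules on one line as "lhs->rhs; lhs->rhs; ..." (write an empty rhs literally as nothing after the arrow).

ac->a; bcc->c; cab->b

  | caa
  | cab => b
  | aaccaab => aacaab => aaaab
  | ccabc => cbc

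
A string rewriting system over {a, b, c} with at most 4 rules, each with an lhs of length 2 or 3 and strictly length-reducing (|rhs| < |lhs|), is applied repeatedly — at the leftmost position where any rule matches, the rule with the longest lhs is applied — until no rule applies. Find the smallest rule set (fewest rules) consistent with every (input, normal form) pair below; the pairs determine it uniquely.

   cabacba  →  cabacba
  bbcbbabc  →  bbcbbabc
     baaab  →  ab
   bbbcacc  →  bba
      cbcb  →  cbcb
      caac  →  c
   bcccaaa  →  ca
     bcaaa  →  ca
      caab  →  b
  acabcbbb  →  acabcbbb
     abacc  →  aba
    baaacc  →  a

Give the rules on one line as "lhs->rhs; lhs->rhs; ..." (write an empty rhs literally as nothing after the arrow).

  | cabacba
  | bbcbbabc
  | baaab => bcab => ab
  | bbbcacc => bbacc => bba

aa->c; bca->a; cc->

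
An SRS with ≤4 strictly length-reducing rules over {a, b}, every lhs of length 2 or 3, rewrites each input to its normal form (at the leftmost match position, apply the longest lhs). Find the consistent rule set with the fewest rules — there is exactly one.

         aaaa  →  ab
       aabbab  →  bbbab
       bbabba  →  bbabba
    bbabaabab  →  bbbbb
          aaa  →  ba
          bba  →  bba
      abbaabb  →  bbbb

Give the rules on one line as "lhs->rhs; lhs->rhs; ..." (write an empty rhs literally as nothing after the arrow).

aa->b; aba->b; baa->ab

  | aaaa => baa => ab
  | aabbab => bbbab
  | bbabba
  | bbabaabab => bbbabab => bbbbb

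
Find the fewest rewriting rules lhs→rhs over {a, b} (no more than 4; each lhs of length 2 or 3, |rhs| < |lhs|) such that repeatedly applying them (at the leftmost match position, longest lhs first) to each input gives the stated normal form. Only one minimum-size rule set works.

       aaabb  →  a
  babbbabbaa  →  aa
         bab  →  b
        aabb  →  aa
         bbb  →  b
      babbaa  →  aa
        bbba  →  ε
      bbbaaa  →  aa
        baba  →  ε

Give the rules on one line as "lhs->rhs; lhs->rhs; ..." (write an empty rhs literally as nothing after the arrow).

aaa->a; ba->; bb->

  | aaabb => abb => a
  | babbbabbaa => bbbabbaa => babbaa => bbaa => aa
  | bab => b
  | aabb => aa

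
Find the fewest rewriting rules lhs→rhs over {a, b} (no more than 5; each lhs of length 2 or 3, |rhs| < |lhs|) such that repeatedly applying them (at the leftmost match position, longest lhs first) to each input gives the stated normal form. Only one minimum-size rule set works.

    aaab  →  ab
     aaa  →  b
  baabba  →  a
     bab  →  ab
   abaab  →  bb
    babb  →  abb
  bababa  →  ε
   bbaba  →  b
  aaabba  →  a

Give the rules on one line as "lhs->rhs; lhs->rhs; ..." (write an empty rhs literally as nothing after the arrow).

aa->b; ba->b; bab->ab; bba->

  | aaab => bab => ab
  | aaa => ba => b
  | baabba => babba => abba => a
  | bab => ab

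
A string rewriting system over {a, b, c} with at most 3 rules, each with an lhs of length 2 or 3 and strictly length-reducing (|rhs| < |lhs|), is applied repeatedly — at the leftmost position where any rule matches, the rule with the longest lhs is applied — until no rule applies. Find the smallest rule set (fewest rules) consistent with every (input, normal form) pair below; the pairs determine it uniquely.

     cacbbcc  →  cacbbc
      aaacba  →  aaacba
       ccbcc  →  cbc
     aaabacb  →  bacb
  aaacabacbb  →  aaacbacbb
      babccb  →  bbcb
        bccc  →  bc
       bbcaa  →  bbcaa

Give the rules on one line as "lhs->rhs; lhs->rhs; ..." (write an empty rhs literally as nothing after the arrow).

ab->b; cc->c

  | cacbbcc => cacbbc
  | aaacba
  | ccbcc => cbcc => cbc
  | aaabacb => aabacb => abacb => bacb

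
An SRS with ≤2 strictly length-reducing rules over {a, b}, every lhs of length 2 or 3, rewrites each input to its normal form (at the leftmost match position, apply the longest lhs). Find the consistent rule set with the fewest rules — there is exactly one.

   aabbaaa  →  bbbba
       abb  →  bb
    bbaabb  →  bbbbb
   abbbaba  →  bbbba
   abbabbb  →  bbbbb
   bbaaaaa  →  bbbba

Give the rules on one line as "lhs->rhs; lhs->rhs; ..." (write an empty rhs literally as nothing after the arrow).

  | aabbaaa => bbbaaa => bbbba
  | abb => bb
  | bbaabb => bbbbb
  | abbbaba => bbbaba => bbbba

aa->b; ab->b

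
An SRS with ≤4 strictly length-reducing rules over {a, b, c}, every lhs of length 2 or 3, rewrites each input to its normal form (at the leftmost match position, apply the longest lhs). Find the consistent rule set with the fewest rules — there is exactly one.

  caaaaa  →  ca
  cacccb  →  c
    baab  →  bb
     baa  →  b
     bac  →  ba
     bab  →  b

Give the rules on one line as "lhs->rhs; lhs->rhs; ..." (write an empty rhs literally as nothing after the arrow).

  | caaaaa => caaa => ca
  | cacccb => caccb => cacb => cab => c
  | baab => bb
  | baa => b

aa->; ab->; ac->a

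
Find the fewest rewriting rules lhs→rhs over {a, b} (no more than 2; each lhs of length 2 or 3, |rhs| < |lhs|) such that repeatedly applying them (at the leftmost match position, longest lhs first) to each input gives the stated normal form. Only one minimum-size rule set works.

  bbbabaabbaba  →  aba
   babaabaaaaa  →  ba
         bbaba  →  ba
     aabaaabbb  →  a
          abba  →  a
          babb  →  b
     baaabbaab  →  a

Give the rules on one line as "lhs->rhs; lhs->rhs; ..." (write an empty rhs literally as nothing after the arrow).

  | bbbabaabbaba => ababaabbaba => ababbbaba => abaababa => abbaba => aaaba => aba
  | babaabaaaaa => babbaaaaa => baaaaaaa => baaaaa => baaa => ba
  | bbaba => aaba => ba
  | aabaaabbb => baaabbb => babbb => baab => bb => a

aa->; bb->a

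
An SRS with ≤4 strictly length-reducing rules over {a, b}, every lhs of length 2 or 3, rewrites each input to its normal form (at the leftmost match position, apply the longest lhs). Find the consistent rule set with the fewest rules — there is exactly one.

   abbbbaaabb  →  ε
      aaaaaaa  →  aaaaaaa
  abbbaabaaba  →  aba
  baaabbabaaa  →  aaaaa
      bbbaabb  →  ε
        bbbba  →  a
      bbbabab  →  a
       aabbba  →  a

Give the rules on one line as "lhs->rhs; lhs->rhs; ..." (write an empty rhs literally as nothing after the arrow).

  | abbbbaaabb => abbaaabb => aaaabb => aabbb => bbbb => bb => ε
  | aaaaaaa
  | abbbaabaaba => abaabaaba => abbbaaba => abaaba => abbba => aba
  | baaabbabaaa => babbbabaaa => aabbabaaa => bbbabaaa => babaaa => aaaaa

aab->bb; bab->aa; bb->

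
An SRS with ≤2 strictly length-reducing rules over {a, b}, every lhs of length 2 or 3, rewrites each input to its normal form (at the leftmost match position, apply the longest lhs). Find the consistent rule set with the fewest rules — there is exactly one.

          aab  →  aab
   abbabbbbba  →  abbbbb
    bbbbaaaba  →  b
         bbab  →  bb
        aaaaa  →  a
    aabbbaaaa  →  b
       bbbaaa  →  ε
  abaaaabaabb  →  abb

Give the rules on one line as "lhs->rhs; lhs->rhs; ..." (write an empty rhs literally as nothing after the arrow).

  | aab
  | abbabbbbba => abbbbbba => abbbbb
  | bbbbaaaba => bbbaaba => bbaba => bba => b
  | bbab => bb

aaa->b; ba->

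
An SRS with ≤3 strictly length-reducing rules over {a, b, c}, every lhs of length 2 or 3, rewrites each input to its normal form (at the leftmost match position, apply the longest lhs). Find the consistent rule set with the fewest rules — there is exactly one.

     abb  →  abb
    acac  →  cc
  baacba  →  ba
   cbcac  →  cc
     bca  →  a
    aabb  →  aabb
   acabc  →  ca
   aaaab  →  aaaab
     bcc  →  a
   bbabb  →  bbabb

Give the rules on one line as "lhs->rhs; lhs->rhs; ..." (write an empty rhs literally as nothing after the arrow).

  | abb
  | acac => cac => cc
  | baacba => bacba => bcba => ba
  | cbcac => cac => cc

ac->c; bc->; bcc->a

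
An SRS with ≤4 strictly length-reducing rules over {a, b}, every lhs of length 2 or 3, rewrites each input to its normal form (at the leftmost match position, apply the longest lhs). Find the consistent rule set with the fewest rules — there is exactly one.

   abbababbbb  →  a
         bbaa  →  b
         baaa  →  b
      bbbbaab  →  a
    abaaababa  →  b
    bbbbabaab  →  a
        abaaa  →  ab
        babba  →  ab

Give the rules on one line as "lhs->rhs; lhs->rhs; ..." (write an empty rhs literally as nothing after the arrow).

aa->b; ba->b; bb->a

  | abbababbbb => aaababbbb => bababbbb => bbabbbb => aabbbb => bbbbb => abbb => aab => bb => a
  | bbaa => aaa => ba => b
  | baaa => baa => ba => b
  | bbbbaab => abbaab => aaaab => baab => bab => bb => a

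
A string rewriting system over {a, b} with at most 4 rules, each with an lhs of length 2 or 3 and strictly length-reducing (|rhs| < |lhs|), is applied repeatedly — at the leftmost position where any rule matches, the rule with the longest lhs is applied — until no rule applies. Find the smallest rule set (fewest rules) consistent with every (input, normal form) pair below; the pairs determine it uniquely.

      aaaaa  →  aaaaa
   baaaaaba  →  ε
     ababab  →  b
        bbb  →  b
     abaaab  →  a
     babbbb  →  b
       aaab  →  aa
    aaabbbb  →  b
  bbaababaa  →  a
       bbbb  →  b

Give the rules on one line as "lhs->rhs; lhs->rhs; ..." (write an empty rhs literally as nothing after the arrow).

ab->; aba->ba; ba->; bb->b

  | aaaaa
  | baaaaaba => aaaaba => aaaba => aaba => aba => ba => ε
  | ababab => babab => bab => b
  | bbb => bb => b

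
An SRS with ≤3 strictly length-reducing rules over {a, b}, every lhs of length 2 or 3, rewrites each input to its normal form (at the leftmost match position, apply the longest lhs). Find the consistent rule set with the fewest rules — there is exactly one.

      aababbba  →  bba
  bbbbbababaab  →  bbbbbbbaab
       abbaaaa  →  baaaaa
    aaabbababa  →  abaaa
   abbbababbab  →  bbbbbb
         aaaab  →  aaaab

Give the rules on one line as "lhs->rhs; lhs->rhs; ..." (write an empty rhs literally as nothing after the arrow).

abb->ba; bab->bb

  | aababbba => aabbbba => ababba => abbba => baba => bba
  | bbbbbababaab => bbbbbbabaab => bbbbbbbaab
  | abbaaaa => baaaaa
  | aaabbababa => aabaababa => aabaabba => aababaa => aabbaa => abaaa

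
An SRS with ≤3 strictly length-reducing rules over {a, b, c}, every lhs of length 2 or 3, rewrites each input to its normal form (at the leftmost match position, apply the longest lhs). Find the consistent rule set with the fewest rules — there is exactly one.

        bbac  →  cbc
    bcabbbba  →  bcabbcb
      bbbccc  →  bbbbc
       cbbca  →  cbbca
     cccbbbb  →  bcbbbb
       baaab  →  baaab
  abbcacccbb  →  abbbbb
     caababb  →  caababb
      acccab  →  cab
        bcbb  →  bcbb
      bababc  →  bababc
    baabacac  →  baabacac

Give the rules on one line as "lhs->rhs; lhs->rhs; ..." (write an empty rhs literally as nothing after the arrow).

acc->; bba->cb; cc->b

  | bbac => cbc
  | bcabbbba => bcabbcb
  | bbbccc => bbbbc
  | cbbca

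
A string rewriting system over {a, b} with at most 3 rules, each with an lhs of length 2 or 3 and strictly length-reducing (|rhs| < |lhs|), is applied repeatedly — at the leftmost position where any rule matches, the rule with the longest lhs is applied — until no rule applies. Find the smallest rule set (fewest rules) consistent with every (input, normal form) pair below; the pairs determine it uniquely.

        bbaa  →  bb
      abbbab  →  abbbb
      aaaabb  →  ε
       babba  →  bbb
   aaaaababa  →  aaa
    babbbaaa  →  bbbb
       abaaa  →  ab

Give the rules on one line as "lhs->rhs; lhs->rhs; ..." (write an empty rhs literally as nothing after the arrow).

  | bbaa => bba => bb
  | abbbab => abbbb
  | aaaabb => aab => ε
  | babba => bbba => bbb

aab->; ba->b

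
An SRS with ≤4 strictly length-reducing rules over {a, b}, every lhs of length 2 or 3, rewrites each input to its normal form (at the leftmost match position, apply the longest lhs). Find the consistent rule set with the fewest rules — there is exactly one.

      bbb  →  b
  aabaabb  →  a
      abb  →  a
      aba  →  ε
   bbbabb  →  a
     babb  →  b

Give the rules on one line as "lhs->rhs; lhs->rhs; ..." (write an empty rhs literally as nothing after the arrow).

ab->b; aba->; bb->a

  | bbb => ab => b
  | aabaabb => aabb => abb => bb => a
  | abb => bb => a
  | aba => ε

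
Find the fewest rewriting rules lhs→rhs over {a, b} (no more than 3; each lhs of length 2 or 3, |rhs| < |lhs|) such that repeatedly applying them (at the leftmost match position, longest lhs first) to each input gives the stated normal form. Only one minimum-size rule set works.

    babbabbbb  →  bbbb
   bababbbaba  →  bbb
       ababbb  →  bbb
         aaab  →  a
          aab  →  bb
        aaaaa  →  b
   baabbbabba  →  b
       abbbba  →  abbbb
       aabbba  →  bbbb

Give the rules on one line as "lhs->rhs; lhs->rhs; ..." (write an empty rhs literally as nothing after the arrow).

aa->b; ba->b; bab->a

  | babbabbbb => ababbbb => aabbb => bbbb
  | bababbbaba => aabbbaba => bbbbaba => bbbaa => bbba => bbb
  | ababbb => aabb => bbb
  | aaab => bab => a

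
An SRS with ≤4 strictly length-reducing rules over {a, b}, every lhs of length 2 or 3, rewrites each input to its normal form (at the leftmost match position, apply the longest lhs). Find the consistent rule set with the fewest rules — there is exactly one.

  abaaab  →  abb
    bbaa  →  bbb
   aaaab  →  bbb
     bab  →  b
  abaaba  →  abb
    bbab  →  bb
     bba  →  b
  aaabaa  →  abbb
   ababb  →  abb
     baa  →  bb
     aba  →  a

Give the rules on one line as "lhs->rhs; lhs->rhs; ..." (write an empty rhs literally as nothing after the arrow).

  | abaaab => abbab => abb
  | bbaa => bbb
  | aaaab => aabb => bbb
  | bab => b

aab->bb; ba->; baa->bb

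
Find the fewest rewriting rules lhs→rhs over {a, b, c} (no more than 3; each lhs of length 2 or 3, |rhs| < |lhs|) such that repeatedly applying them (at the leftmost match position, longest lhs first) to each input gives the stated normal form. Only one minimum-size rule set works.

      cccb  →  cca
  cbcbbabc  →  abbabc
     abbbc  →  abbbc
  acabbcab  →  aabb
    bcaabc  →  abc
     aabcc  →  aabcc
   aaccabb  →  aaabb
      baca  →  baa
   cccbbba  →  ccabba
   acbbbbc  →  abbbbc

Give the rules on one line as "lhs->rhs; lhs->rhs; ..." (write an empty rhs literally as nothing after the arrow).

ac->a; bca->; cb->a

  | cccb => cca
  | cbcbbabc => acbbabc => abbabc
  | abbbc
  | acabbcab => aabbcab => aabb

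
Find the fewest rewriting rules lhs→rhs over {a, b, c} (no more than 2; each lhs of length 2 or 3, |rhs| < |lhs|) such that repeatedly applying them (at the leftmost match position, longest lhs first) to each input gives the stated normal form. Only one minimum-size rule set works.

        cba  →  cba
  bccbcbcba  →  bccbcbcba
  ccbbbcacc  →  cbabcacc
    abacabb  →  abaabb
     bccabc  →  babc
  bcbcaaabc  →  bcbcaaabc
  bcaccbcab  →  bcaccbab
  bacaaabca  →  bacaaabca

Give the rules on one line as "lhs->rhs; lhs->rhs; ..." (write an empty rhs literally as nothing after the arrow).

cab->ab; cbb->ba

  | cba
  | bccbcbcba
  | ccbbbcacc => cbabcacc
  | abacabb => abaabb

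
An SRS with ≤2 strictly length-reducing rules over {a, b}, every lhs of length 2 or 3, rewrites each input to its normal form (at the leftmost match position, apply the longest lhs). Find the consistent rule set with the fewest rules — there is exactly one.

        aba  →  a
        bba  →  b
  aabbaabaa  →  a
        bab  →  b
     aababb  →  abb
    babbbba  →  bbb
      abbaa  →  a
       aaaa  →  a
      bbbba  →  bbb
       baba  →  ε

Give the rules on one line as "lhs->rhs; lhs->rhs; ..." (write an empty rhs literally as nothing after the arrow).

aa->a; ba->

  | aba => a
  | bba => b
  | aabbaabaa => abbaabaa => ababaa => abaa => aa => a
  | bab => b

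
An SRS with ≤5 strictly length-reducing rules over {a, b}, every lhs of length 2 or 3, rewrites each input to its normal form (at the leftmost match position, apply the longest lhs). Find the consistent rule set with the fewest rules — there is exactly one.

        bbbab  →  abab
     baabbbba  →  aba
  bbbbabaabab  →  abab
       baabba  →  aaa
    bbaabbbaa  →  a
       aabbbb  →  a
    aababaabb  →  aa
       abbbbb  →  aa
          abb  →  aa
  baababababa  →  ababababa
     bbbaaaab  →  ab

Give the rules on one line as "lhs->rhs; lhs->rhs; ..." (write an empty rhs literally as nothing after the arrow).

  | bbbab => abab
  | baabbbba => bbbbbba => abbbba => aabba => bbba => aba
  | bbbbabaabab => abbabaabab => aaabaabab => abbaabab => aaaabab => aabbab => bbbab => abab
  | baabba => bbbba => abba => aaa

aab->bb; abb->aa; bb->a; bba->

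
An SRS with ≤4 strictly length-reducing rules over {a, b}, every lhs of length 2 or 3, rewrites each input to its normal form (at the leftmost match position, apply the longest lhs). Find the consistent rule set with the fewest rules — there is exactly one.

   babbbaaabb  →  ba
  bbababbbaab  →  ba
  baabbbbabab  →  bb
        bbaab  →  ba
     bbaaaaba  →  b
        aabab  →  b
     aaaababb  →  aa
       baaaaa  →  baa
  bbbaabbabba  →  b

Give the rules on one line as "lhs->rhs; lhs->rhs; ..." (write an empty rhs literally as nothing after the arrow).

  | babbbaaabb => babbaaabb => babaaabb => baaaabb => babb => bab => ba
  | bbababbbaab => bbabbbaab => bbbbaab => bbbaab => bbaab => bab => ba
  | baabbbbabab => baabbbabab => baabbabab => baababab => baaabab => bbab => bb
  | bbaab => bab => ba

aaa->; ab->a; bba->b; bbb->bb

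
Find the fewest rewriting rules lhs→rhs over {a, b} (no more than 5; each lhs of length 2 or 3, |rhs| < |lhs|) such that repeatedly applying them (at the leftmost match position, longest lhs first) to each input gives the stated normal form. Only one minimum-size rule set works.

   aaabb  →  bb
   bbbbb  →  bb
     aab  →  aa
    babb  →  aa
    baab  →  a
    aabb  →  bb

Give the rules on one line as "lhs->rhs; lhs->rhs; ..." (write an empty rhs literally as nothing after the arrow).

ab->a; abb->bb; baa->a; bbb->aa

  | aaabb => aabb => abb => bb
  | bbbbb => aabb => abb => bb
  | aab => aa
  | babb => bbb => aa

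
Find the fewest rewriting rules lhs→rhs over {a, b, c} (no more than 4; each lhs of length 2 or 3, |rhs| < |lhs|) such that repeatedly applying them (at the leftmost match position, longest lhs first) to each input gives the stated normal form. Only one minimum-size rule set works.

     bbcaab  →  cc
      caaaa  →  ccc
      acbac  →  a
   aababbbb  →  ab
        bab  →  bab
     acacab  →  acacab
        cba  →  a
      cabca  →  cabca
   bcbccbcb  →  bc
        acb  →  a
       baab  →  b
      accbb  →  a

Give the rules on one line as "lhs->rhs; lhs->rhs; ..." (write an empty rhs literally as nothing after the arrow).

  | bbcaab => ccaab => cccb => cc
  | caaaa => ccaa => ccc
  | acbac => aac => a
  | aababbbb => cbabbbb => abbbb => acbb => ab

aa->c; aac->a; bb->c; cb->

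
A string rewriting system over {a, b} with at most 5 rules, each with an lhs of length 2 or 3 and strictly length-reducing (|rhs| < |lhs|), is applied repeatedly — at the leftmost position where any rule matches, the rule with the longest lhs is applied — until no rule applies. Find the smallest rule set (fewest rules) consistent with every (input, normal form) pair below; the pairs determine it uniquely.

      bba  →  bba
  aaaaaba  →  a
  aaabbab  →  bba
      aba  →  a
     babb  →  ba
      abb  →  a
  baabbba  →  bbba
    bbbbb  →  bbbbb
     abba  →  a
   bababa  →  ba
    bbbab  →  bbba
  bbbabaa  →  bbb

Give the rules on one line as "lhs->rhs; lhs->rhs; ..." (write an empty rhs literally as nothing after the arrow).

aa->a; aaa->; aab->; ab->a

  | bba
  | aaaaaba => aaba => a
  | aaabbab => bbab => bba
  | aba => aa => a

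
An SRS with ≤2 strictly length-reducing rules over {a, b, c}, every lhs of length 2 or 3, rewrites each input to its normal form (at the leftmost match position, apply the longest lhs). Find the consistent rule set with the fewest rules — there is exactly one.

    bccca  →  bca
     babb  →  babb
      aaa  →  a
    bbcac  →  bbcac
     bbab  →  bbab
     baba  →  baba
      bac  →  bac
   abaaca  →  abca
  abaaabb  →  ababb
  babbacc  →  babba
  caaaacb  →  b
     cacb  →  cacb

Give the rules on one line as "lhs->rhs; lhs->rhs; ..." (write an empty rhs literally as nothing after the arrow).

  | bccca => bca
  | babb
  | aaa => a
  | bbcac

aa->; cc->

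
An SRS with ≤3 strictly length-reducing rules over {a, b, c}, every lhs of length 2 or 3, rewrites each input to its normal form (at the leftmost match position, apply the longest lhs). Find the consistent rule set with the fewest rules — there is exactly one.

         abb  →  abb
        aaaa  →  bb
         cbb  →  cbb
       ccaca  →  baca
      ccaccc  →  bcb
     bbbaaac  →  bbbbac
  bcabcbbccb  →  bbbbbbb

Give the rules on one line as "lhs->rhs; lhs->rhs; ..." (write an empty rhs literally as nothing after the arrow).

  | abb
  | aaaa => baa => bb
  | cbb
  | ccaca => baca

aa->b; abc->cb; cc->b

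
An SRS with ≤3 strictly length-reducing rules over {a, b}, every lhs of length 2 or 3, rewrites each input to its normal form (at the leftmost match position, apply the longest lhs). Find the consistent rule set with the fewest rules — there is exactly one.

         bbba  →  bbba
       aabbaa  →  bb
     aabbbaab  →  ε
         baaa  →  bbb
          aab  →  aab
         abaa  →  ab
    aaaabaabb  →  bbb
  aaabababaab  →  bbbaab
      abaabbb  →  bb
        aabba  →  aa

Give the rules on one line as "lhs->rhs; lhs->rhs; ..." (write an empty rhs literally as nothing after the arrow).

  | bbba
  | aabbaa => aaa => bb
  | aabbbaab => abaab => abab => abb => ε
  | baaa => bbb

aaa->bb; aba->ab; abb->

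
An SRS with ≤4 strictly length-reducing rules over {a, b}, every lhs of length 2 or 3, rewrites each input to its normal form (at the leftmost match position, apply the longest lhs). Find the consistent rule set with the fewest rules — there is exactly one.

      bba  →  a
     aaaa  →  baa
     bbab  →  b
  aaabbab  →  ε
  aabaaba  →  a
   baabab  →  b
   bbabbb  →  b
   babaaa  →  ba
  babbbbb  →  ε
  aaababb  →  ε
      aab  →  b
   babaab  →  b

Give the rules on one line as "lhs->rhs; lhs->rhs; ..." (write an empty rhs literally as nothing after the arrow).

aaa->ba; ab->b; bb->

  | bba => a
  | aaaa => baa
  | bbab => ab => b
  | aaabbab => babbab => bbbab => bab => bb => ε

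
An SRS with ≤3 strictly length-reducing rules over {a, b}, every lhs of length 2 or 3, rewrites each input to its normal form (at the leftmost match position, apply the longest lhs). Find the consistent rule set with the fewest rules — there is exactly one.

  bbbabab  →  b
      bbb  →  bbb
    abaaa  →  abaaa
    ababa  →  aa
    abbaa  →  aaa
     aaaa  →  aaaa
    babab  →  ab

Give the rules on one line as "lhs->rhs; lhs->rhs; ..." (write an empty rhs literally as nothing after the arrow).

  | bbbabab => bbab => b
  | bbb
  | abaaa
  | ababa => aa

abb->a; bab->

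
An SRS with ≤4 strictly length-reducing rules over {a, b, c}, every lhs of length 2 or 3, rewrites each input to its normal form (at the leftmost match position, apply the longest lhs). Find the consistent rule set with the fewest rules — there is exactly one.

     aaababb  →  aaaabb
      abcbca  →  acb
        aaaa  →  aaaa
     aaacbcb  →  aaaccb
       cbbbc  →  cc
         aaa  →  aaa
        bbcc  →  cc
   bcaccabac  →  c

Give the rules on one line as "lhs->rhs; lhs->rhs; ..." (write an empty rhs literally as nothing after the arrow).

ba->a; bc->c; ca->b

  | aaababb => aaaabb
  | abcbca => acbca => acca => acb
  | aaaa
  | aaacbcb => aaaccb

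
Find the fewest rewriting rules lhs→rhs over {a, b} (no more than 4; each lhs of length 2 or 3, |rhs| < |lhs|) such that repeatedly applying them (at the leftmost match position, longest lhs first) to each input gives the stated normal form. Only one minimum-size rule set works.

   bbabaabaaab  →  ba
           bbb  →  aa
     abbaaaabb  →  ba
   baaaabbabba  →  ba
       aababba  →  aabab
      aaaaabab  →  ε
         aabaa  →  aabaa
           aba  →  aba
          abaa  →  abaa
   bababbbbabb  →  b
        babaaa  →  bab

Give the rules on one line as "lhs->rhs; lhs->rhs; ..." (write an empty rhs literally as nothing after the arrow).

aaa->ba; bb->; bba->b; bbb->aa

  | bbabaabaaab => bbaabaaab => babaaab => babbab => babb => ba
  | bbb => aa
  | abbaaaabb => abaaabb => abbabb => abbb => aaa => ba
  | baaaabbabba => bbaabbabba => babbabba => babbba => baaaa => bbaa => ba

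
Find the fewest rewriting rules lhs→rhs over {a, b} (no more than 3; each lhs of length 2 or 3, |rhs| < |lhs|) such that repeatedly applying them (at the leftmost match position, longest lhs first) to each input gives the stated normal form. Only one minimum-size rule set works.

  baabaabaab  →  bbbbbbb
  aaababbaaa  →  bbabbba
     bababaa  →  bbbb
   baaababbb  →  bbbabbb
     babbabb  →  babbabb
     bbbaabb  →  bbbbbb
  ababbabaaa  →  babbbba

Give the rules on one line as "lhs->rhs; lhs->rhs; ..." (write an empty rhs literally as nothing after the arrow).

aa->b; aba->ba

  | baabaabaab => bbbaabaab => bbbbbaab => bbbbbbb
  | aaababbaaa => bababbaaa => bbabbaaa => bbabbba
  | bababaa => bbabaa => bbbaa => bbbb
  | baaababbb => bbababbb => bbbabbb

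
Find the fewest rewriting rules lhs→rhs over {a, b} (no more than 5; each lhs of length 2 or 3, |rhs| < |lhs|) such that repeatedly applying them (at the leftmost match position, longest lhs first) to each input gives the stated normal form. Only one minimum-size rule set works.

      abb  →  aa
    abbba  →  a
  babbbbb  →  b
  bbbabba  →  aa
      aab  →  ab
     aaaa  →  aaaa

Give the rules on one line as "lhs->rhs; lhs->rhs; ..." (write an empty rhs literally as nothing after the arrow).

aab->ab; ba->; bb->a; bbb->b

  | abb => aa
  | abbba => aba => a
  | babbbbb => bbbbb => bbb => b
  | bbbabba => babba => bba => aa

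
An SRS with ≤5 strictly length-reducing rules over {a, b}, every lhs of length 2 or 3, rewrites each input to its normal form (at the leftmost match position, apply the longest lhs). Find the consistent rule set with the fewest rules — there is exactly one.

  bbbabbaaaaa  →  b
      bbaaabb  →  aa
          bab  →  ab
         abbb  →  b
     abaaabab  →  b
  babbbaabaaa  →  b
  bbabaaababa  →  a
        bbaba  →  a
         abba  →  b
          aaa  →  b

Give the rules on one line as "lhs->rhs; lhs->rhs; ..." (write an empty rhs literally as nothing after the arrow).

  | bbbabbaaaaa => ababbaaaaa => aabbaaaaa => bbaaaaa => aaaaaa => baaa => aaa => b
  | bbaaabb => aaaabb => babb => abb => aa
  | bab => ab
  | abbb => aab => b

aaa->b; aab->b; ba->a; bb->a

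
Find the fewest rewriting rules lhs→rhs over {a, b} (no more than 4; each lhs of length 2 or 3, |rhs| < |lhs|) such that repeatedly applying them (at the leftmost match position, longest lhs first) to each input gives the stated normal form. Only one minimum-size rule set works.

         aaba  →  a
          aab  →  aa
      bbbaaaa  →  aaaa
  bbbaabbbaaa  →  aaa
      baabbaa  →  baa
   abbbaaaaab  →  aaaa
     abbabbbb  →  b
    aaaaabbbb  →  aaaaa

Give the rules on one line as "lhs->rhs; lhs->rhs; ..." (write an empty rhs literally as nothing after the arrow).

ab->a; aba->; bbb->

  | aaba => a
  | aab => aa
  | bbbaaaa => aaaa
  | bbbaabbbaaa => aabbbaaa => aabbaaa => aabaaa => aaa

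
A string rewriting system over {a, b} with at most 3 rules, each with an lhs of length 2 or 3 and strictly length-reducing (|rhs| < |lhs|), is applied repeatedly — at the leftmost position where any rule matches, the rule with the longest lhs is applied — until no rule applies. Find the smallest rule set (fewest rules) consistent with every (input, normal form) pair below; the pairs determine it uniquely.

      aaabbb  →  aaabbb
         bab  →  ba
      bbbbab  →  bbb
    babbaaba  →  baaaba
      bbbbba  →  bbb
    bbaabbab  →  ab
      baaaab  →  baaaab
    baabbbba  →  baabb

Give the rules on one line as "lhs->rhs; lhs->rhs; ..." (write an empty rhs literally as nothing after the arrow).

  | aaabbb
  | bab => ba
  | bbbbab => bbb
  | babbaaba => babaaba => baaaba

bab->ba; bba->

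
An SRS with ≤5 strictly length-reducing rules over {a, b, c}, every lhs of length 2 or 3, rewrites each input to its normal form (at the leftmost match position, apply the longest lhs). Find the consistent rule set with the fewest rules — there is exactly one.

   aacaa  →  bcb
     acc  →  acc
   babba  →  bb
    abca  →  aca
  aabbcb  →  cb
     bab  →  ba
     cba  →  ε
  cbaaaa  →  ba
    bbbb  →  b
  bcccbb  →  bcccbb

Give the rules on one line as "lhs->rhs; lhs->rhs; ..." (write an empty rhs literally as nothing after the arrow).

aa->b; ab->a; bbb->; cba->

  | aacaa => bcaa => bcb
  | acc
  | babba => baba => baa => bb
  | abca => aca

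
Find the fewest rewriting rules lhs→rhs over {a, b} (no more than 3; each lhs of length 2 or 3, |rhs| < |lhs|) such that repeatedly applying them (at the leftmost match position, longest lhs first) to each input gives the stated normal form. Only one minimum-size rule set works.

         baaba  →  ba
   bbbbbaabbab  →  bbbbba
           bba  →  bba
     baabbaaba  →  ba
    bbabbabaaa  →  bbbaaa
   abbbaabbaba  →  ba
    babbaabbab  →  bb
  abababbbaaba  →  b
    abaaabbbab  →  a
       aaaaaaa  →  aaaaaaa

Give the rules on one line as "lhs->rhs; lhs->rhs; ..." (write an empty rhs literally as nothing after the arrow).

ab->a; aba->

  | baaba => ba
  | bbbbbaabbab => bbbbbaabab => bbbbbab => bbbbba
  | bba
  | baabbaaba => baabaaba => baaba => ba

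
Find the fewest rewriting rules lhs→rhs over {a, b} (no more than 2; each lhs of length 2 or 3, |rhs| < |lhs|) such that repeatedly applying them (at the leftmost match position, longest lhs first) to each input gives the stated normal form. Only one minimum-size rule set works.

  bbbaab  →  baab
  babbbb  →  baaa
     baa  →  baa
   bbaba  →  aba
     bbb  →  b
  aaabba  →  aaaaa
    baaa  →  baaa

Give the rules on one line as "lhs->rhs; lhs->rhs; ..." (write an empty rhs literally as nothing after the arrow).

abb->aa; bb->

  | bbbaab => baab
  | babbbb => baabb => baaa
  | baa
  | bbaba => aba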